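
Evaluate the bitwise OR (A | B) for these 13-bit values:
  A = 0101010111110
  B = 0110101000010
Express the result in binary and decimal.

Apply | to each column (1 where either bit is 1):
  0101010111110
| 0110101000010
---------------
  0111111111110

Answer: 0111111111110 (4094)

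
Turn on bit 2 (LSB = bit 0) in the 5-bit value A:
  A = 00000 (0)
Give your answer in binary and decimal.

Mask = 1 << 2 = 00100
Bit 2 of A is 0, so OR-ing with the mask flips it to 1.
  00000
| 00100
-------
  00100

Answer: 00100 (4)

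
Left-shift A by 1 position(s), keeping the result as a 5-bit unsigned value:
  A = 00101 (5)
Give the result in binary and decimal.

Shift left by 1: drop the top 1 bit(s), append 1 zero(s) on the right.
  00101  ->  discard [0], keep [0101], append 0
= 01010

Answer: 01010 (10)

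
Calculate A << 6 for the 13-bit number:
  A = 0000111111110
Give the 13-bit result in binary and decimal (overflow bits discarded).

Shift left by 6: drop the top 6 bit(s), append 6 zero(s) on the right.
  0000111111110  ->  discard [000011], keep [1111110], append 000000
= 1111110000000

Answer: 1111110000000 (8064)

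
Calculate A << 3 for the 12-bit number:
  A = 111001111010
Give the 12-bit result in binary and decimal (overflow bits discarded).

Shift left by 3: drop the top 3 bit(s), append 3 zero(s) on the right.
  111001111010  ->  discard [111], keep [001111010], append 000
= 001111010000

Answer: 001111010000 (976)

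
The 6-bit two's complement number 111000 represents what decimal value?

MSB is 1, so the value is negative. Find the magnitude:
1. Invert bits:  000111
2. Add 1:        001000  = 8
3. Apply sign:   -8

Answer: -8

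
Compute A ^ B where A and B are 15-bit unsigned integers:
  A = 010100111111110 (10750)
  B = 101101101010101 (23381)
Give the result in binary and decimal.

Apply ^ to each column (1 where bits differ):
  010100111111110
^ 101101101010101
-----------------
  111001010101011

Answer: 111001010101011 (29355)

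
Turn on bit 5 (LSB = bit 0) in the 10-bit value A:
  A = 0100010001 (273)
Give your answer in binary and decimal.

Mask = 1 << 5 = 0000100000
Bit 5 of A is 0, so OR-ing with the mask flips it to 1.
  0100010001
| 0000100000
------------
  0100110001

Answer: 0100110001 (305)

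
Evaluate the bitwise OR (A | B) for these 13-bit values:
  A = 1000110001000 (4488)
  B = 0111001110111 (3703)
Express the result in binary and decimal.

Apply | to each column (1 where either bit is 1):
  1000110001000
| 0111001110111
---------------
  1111111111111

Answer: 1111111111111 (8191)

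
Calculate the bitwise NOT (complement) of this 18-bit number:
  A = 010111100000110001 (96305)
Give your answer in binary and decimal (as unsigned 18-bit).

Flip each bit (0->1, 1->0):
  010111100000110001
  101000011111001110

Answer: 101000011111001110 (165838)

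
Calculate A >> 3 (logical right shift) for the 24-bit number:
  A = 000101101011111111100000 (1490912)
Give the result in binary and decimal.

Logical shift right by 3: drop the bottom 3 bit(s), prepend 3 zero(s) on the left.
  000101101011111111100000  ->  keep [000101101011111111100], discard [000], prepend 000
= 000000101101011111111100

Answer: 000000101101011111111100 (186364)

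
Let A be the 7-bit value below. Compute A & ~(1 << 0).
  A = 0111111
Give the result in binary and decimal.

Mask = ~(1 << 0) = 1111110
Bit 0 of A is 1, so AND-ing with the mask clears it to 0.
  0111111
& 1111110
---------
  0111110

Answer: 0111110 (62)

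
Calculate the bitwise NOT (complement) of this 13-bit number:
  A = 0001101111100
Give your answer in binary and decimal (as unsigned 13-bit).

Flip each bit (0->1, 1->0):
  0001101111100
  1110010000011

Answer: 1110010000011 (7299)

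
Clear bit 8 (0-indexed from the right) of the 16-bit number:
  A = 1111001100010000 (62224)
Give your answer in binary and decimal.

Mask = ~(1 << 8) = 1111111011111111
Bit 8 of A is 1, so AND-ing with the mask clears it to 0.
  1111001100010000
& 1111111011111111
------------------
  1111001000010000

Answer: 1111001000010000 (61968)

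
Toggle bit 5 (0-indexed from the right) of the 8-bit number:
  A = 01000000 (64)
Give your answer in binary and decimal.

Mask = 1 << 5 = 00100000
Bit 5 of A is 0; XOR with the mask flips it to 1.
  01000000
^ 00100000
----------
  01100000

Answer: 01100000 (96)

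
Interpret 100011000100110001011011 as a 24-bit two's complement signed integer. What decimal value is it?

MSB is 1, so the value is negative. Find the magnitude:
1. Invert bits:  011100111011001110100100
2. Add 1:        011100111011001110100101  = 7582629
3. Apply sign:   -7582629

Answer: -7582629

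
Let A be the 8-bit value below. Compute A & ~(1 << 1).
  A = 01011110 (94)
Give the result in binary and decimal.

Mask = ~(1 << 1) = 11111101
Bit 1 of A is 1, so AND-ing with the mask clears it to 0.
  01011110
& 11111101
----------
  01011100

Answer: 01011100 (92)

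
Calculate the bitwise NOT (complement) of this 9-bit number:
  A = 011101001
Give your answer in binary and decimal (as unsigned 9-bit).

Flip each bit (0->1, 1->0):
  011101001
  100010110

Answer: 100010110 (278)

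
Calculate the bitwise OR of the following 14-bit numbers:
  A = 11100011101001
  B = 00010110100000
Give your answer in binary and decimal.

Apply | to each column (1 where either bit is 1):
  11100011101001
| 00010110100000
----------------
  11110111101001

Answer: 11110111101001 (15849)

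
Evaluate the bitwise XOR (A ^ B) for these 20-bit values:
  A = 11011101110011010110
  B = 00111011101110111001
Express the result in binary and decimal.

Apply ^ to each column (1 where bits differ):
  11011101110011010110
^ 00111011101110111001
----------------------
  11100110011101101111

Answer: 11100110011101101111 (943983)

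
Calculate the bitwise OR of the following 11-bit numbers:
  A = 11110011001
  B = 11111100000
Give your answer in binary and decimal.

Apply | to each column (1 where either bit is 1):
  11110011001
| 11111100000
-------------
  11111111001

Answer: 11111111001 (2041)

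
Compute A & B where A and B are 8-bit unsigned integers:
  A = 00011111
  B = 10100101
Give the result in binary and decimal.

Apply & to each column (1 only where both bits are 1):
  00011111
& 10100101
----------
  00000101

Answer: 00000101 (5)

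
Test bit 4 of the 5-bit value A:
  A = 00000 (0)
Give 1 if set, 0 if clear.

Bit 4 is the 5th from the right.
  00000
  ^
That bit is 0.

Answer: 0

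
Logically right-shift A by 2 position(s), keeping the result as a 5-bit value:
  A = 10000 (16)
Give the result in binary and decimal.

Logical shift right by 2: drop the bottom 2 bit(s), prepend 2 zero(s) on the left.
  10000  ->  keep [100], discard [00], prepend 00
= 00100

Answer: 00100 (4)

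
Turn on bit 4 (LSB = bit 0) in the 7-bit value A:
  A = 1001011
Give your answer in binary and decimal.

Mask = 1 << 4 = 0010000
Bit 4 of A is 0, so OR-ing with the mask flips it to 1.
  1001011
| 0010000
---------
  1011011

Answer: 1011011 (91)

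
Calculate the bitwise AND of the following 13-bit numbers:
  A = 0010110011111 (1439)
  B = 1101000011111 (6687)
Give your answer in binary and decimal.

Apply & to each column (1 only where both bits are 1):
  0010110011111
& 1101000011111
---------------
  0000000011111

Answer: 0000000011111 (31)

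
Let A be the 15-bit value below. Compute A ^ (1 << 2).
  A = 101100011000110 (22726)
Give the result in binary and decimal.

Mask = 1 << 2 = 000000000000100
Bit 2 of A is 1; XOR with the mask flips it to 0.
  101100011000110
^ 000000000000100
-----------------
  101100011000010

Answer: 101100011000010 (22722)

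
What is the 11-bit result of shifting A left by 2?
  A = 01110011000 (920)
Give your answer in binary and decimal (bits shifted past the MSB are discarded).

Shift left by 2: drop the top 2 bit(s), append 2 zero(s) on the right.
  01110011000  ->  discard [01], keep [110011000], append 00
= 11001100000

Answer: 11001100000 (1632)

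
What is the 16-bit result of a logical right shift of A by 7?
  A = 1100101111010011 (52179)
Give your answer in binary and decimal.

Logical shift right by 7: drop the bottom 7 bit(s), prepend 7 zero(s) on the left.
  1100101111010011  ->  keep [110010111], discard [1010011], prepend 0000000
= 0000000110010111

Answer: 0000000110010111 (407)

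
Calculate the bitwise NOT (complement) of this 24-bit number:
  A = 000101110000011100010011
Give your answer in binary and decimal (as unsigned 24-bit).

Flip each bit (0->1, 1->0):
  000101110000011100010011
  111010001111100011101100

Answer: 111010001111100011101100 (15268076)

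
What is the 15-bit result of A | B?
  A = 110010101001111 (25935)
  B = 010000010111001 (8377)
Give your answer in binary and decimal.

Apply | to each column (1 where either bit is 1):
  110010101001111
| 010000010111001
-----------------
  110010111111111

Answer: 110010111111111 (26111)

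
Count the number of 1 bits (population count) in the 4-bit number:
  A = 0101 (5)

0101
1-bits at positions (from bit 0 = LSB): 0, 2
Count = 2

Answer: 2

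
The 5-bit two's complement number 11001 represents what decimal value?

MSB is 1, so the value is negative. Find the magnitude:
1. Invert bits:  00110
2. Add 1:        00111  = 7
3. Apply sign:   -7

Answer: -7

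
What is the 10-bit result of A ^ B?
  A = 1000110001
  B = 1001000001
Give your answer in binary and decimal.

Apply ^ to each column (1 where bits differ):
  1000110001
^ 1001000001
------------
  0001110000

Answer: 0001110000 (112)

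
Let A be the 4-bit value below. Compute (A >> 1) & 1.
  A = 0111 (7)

Bit 1 is the 2nd from the right.
  0111
    ^
That bit is 1.

Answer: 1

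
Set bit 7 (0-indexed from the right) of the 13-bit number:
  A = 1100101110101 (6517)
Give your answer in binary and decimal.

Mask = 1 << 7 = 0000010000000
Bit 7 of A is 0, so OR-ing with the mask flips it to 1.
  1100101110101
| 0000010000000
---------------
  1100111110101

Answer: 1100111110101 (6645)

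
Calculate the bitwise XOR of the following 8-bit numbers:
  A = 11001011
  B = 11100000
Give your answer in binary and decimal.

Apply ^ to each column (1 where bits differ):
  11001011
^ 11100000
----------
  00101011

Answer: 00101011 (43)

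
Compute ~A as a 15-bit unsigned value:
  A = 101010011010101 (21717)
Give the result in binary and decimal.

Flip each bit (0->1, 1->0):
  101010011010101
  010101100101010

Answer: 010101100101010 (11050)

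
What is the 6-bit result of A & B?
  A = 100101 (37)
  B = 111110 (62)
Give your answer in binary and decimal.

Apply & to each column (1 only where both bits are 1):
  100101
& 111110
--------
  100100

Answer: 100100 (36)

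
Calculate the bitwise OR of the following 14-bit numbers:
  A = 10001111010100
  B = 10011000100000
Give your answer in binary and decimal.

Apply | to each column (1 where either bit is 1):
  10001111010100
| 10011000100000
----------------
  10011111110100

Answer: 10011111110100 (10228)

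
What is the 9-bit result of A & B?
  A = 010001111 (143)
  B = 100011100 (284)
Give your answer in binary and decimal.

Apply & to each column (1 only where both bits are 1):
  010001111
& 100011100
-----------
  000001100

Answer: 000001100 (12)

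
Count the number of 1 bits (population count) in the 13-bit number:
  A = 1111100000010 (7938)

1111100000010
1-bits at positions (from bit 0 = LSB): 1, 8, 9, 10, 11, 12
Count = 6

Answer: 6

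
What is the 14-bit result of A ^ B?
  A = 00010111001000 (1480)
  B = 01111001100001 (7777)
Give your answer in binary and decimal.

Apply ^ to each column (1 where bits differ):
  00010111001000
^ 01111001100001
----------------
  01101110101001

Answer: 01101110101001 (7081)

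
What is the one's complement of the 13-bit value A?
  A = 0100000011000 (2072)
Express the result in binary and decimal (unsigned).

Flip each bit (0->1, 1->0):
  0100000011000
  1011111100111

Answer: 1011111100111 (6119)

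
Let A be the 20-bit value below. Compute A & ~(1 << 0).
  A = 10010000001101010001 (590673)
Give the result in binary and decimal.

Mask = ~(1 << 0) = 11111111111111111110
Bit 0 of A is 1, so AND-ing with the mask clears it to 0.
  10010000001101010001
& 11111111111111111110
----------------------
  10010000001101010000

Answer: 10010000001101010000 (590672)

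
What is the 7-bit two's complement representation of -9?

1. Binary of +9:  0001001
2. Invert bits:     1110110
3. Add 1:           1110111

Answer: 1110111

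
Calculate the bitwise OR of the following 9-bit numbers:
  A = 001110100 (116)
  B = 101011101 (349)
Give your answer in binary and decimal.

Apply | to each column (1 where either bit is 1):
  001110100
| 101011101
-----------
  101111101

Answer: 101111101 (381)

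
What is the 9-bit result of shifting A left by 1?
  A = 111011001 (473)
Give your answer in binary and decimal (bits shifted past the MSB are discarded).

Shift left by 1: drop the top 1 bit(s), append 1 zero(s) on the right.
  111011001  ->  discard [1], keep [11011001], append 0
= 110110010

Answer: 110110010 (434)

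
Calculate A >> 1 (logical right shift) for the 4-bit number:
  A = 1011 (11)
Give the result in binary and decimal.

Logical shift right by 1: drop the bottom 1 bit(s), prepend 1 zero(s) on the left.
  1011  ->  keep [101], discard [1], prepend 0
= 0101

Answer: 0101 (5)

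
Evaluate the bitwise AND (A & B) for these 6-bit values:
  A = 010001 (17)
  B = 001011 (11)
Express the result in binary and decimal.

Apply & to each column (1 only where both bits are 1):
  010001
& 001011
--------
  000001

Answer: 000001 (1)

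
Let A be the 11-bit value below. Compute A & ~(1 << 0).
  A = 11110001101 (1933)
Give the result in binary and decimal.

Mask = ~(1 << 0) = 11111111110
Bit 0 of A is 1, so AND-ing with the mask clears it to 0.
  11110001101
& 11111111110
-------------
  11110001100

Answer: 11110001100 (1932)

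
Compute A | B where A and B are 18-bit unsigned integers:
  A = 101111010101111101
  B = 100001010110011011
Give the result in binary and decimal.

Apply | to each column (1 where either bit is 1):
  101111010101111101
| 100001010110011011
--------------------
  101111010111111111

Answer: 101111010111111111 (194047)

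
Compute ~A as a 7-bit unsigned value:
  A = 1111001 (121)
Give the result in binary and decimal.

Flip each bit (0->1, 1->0):
  1111001
  0000110

Answer: 0000110 (6)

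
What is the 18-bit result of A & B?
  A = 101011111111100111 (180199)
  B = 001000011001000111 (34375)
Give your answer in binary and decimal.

Apply & to each column (1 only where both bits are 1):
  101011111111100111
& 001000011001000111
--------------------
  001000011001000111

Answer: 001000011001000111 (34375)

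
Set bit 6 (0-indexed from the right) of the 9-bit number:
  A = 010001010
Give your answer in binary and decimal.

Mask = 1 << 6 = 001000000
Bit 6 of A is 0, so OR-ing with the mask flips it to 1.
  010001010
| 001000000
-----------
  011001010

Answer: 011001010 (202)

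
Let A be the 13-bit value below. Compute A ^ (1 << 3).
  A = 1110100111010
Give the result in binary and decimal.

Mask = 1 << 3 = 0000000001000
Bit 3 of A is 1; XOR with the mask flips it to 0.
  1110100111010
^ 0000000001000
---------------
  1110100110010

Answer: 1110100110010 (7474)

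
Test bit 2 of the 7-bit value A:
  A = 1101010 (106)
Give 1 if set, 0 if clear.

Bit 2 is the 3rd from the right.
  1101010
      ^
That bit is 0.

Answer: 0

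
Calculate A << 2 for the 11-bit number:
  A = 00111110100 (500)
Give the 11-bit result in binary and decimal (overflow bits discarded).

Shift left by 2: drop the top 2 bit(s), append 2 zero(s) on the right.
  00111110100  ->  discard [00], keep [111110100], append 00
= 11111010000

Answer: 11111010000 (2000)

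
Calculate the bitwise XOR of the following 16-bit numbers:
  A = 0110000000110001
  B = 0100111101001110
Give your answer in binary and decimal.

Apply ^ to each column (1 where bits differ):
  0110000000110001
^ 0100111101001110
------------------
  0010111101111111

Answer: 0010111101111111 (12159)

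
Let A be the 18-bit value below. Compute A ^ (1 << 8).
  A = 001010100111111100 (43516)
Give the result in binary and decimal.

Mask = 1 << 8 = 000000000100000000
Bit 8 of A is 1; XOR with the mask flips it to 0.
  001010100111111100
^ 000000000100000000
--------------------
  001010100011111100

Answer: 001010100011111100 (43260)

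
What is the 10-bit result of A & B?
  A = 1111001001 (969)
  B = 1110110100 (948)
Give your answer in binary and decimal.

Apply & to each column (1 only where both bits are 1):
  1111001001
& 1110110100
------------
  1110000000

Answer: 1110000000 (896)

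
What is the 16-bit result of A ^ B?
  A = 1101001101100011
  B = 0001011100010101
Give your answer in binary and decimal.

Apply ^ to each column (1 where bits differ):
  1101001101100011
^ 0001011100010101
------------------
  1100010001110110

Answer: 1100010001110110 (50294)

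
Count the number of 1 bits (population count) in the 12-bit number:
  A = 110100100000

110100100000
1-bits at positions (from bit 0 = LSB): 5, 8, 10, 11
Count = 4

Answer: 4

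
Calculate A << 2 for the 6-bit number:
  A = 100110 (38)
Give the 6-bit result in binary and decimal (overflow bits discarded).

Shift left by 2: drop the top 2 bit(s), append 2 zero(s) on the right.
  100110  ->  discard [10], keep [0110], append 00
= 011000

Answer: 011000 (24)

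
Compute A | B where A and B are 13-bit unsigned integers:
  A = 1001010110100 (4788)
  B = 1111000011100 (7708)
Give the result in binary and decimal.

Apply | to each column (1 where either bit is 1):
  1001010110100
| 1111000011100
---------------
  1111010111100

Answer: 1111010111100 (7868)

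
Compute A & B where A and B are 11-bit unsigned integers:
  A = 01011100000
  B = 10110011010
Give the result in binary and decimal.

Apply & to each column (1 only where both bits are 1):
  01011100000
& 10110011010
-------------
  00010000000

Answer: 00010000000 (128)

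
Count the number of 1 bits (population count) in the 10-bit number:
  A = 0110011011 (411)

0110011011
1-bits at positions (from bit 0 = LSB): 0, 1, 3, 4, 7, 8
Count = 6

Answer: 6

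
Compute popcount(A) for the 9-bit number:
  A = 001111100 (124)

001111100
1-bits at positions (from bit 0 = LSB): 2, 3, 4, 5, 6
Count = 5

Answer: 5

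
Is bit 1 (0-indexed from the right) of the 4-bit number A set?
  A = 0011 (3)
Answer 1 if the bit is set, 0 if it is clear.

Bit 1 is the 2nd from the right.
  0011
    ^
That bit is 1.

Answer: 1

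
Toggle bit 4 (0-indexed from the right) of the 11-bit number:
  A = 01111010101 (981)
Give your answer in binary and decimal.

Mask = 1 << 4 = 00000010000
Bit 4 of A is 1; XOR with the mask flips it to 0.
  01111010101
^ 00000010000
-------------
  01111000101

Answer: 01111000101 (965)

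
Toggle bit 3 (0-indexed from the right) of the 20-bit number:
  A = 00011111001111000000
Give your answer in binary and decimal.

Mask = 1 << 3 = 00000000000000001000
Bit 3 of A is 0; XOR with the mask flips it to 1.
  00011111001111000000
^ 00000000000000001000
----------------------
  00011111001111001000

Answer: 00011111001111001000 (127944)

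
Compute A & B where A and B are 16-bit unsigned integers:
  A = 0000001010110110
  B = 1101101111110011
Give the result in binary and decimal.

Apply & to each column (1 only where both bits are 1):
  0000001010110110
& 1101101111110011
------------------
  0000001010110010

Answer: 0000001010110010 (690)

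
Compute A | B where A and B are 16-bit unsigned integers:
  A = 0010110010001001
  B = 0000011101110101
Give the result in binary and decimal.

Apply | to each column (1 where either bit is 1):
  0010110010001001
| 0000011101110101
------------------
  0010111111111101

Answer: 0010111111111101 (12285)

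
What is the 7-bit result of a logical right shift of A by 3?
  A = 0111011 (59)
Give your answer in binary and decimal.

Logical shift right by 3: drop the bottom 3 bit(s), prepend 3 zero(s) on the left.
  0111011  ->  keep [0111], discard [011], prepend 000
= 0000111

Answer: 0000111 (7)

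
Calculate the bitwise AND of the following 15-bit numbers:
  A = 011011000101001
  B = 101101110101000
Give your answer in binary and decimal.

Apply & to each column (1 only where both bits are 1):
  011011000101001
& 101101110101000
-----------------
  001001000101000

Answer: 001001000101000 (4648)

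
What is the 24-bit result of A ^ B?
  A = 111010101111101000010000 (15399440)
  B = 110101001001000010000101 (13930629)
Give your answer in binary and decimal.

Apply ^ to each column (1 where bits differ):
  111010101111101000010000
^ 110101001001000010000101
--------------------------
  001111100110101010010101

Answer: 001111100110101010010101 (4090517)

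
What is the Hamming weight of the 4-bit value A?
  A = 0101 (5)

0101
1-bits at positions (from bit 0 = LSB): 0, 2
Count = 2

Answer: 2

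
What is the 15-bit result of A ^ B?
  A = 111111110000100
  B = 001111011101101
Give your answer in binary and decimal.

Apply ^ to each column (1 where bits differ):
  111111110000100
^ 001111011101101
-----------------
  110000101101001

Answer: 110000101101001 (24937)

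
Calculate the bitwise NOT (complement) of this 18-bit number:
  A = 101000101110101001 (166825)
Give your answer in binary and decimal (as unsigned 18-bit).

Flip each bit (0->1, 1->0):
  101000101110101001
  010111010001010110

Answer: 010111010001010110 (95318)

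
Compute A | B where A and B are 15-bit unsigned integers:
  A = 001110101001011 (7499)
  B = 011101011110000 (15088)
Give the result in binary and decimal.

Apply | to each column (1 where either bit is 1):
  001110101001011
| 011101011110000
-----------------
  011111111111011

Answer: 011111111111011 (16379)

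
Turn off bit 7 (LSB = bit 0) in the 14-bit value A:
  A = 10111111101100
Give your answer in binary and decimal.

Mask = ~(1 << 7) = 11111101111111
Bit 7 of A is 1, so AND-ing with the mask clears it to 0.
  10111111101100
& 11111101111111
----------------
  10111101101100

Answer: 10111101101100 (12140)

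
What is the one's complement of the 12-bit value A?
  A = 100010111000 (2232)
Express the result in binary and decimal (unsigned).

Flip each bit (0->1, 1->0):
  100010111000
  011101000111

Answer: 011101000111 (1863)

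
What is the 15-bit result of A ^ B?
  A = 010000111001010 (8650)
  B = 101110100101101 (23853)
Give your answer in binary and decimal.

Apply ^ to each column (1 where bits differ):
  010000111001010
^ 101110100101101
-----------------
  111110011100111

Answer: 111110011100111 (31975)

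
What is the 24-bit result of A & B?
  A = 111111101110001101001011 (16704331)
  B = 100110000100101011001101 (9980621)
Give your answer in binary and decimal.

Apply & to each column (1 only where both bits are 1):
  111111101110001101001011
& 100110000100101011001101
--------------------------
  100110000100001001001001

Answer: 100110000100001001001001 (9978441)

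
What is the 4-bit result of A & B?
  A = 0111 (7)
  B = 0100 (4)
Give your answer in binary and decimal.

Apply & to each column (1 only where both bits are 1):
  0111
& 0100
------
  0100

Answer: 0100 (4)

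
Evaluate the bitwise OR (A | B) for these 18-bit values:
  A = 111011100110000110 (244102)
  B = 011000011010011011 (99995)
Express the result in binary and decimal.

Apply | to each column (1 where either bit is 1):
  111011100110000110
| 011000011010011011
--------------------
  111011111110011111

Answer: 111011111110011111 (245663)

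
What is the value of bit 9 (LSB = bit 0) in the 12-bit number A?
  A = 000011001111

Bit 9 is the 10th from the right.
  000011001111
    ^
That bit is 0.

Answer: 0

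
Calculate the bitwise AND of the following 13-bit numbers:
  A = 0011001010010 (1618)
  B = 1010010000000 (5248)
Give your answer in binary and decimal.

Apply & to each column (1 only where both bits are 1):
  0011001010010
& 1010010000000
---------------
  0010000000000

Answer: 0010000000000 (1024)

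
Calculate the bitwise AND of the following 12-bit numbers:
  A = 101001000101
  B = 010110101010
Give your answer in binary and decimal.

Apply & to each column (1 only where both bits are 1):
  101001000101
& 010110101010
--------------
  000000000000

Answer: 000000000000 (0)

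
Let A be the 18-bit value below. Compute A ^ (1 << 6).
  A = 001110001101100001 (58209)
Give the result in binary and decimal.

Mask = 1 << 6 = 000000000001000000
Bit 6 of A is 1; XOR with the mask flips it to 0.
  001110001101100001
^ 000000000001000000
--------------------
  001110001100100001

Answer: 001110001100100001 (58145)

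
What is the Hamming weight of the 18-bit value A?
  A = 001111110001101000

001111110001101000
1-bits at positions (from bit 0 = LSB): 3, 5, 6, 10, 11, 12, 13, 14, 15
Count = 9

Answer: 9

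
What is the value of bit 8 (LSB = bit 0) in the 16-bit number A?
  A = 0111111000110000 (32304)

Bit 8 is the 9th from the right.
  0111111000110000
         ^
That bit is 0.

Answer: 0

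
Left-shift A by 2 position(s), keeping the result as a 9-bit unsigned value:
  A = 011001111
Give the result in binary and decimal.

Shift left by 2: drop the top 2 bit(s), append 2 zero(s) on the right.
  011001111  ->  discard [01], keep [1001111], append 00
= 100111100

Answer: 100111100 (316)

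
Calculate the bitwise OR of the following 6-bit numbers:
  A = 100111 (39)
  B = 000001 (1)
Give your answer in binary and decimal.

Apply | to each column (1 where either bit is 1):
  100111
| 000001
--------
  100111

Answer: 100111 (39)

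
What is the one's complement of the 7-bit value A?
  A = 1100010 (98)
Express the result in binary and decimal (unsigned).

Flip each bit (0->1, 1->0):
  1100010
  0011101

Answer: 0011101 (29)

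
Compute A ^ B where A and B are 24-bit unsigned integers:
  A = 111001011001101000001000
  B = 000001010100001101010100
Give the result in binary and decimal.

Apply ^ to each column (1 where bits differ):
  111001011001101000001000
^ 000001010100001101010100
--------------------------
  111000001101100101011100

Answer: 111000001101100101011100 (14735708)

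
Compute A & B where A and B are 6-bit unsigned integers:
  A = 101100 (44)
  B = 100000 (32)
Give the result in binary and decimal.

Apply & to each column (1 only where both bits are 1):
  101100
& 100000
--------
  100000

Answer: 100000 (32)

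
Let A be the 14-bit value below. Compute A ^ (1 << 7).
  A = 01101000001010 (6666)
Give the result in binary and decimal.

Mask = 1 << 7 = 00000010000000
Bit 7 of A is 0; XOR with the mask flips it to 1.
  01101000001010
^ 00000010000000
----------------
  01101010001010

Answer: 01101010001010 (6794)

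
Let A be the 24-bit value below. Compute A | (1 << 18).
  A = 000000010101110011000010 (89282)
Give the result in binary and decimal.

Mask = 1 << 18 = 000001000000000000000000
Bit 18 of A is 0, so OR-ing with the mask flips it to 1.
  000000010101110011000010
| 000001000000000000000000
--------------------------
  000001010101110011000010

Answer: 000001010101110011000010 (351426)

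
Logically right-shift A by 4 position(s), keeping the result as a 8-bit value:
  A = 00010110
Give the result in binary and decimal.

Logical shift right by 4: drop the bottom 4 bit(s), prepend 4 zero(s) on the left.
  00010110  ->  keep [0001], discard [0110], prepend 0000
= 00000001

Answer: 00000001 (1)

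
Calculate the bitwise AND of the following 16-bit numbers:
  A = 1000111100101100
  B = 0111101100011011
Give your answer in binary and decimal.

Apply & to each column (1 only where both bits are 1):
  1000111100101100
& 0111101100011011
------------------
  0000101100001000

Answer: 0000101100001000 (2824)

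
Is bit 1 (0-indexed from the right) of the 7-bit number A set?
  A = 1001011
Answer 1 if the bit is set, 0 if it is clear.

Bit 1 is the 2nd from the right.
  1001011
       ^
That bit is 1.

Answer: 1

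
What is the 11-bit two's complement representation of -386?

1. Binary of +386:  00110000010
2. Invert bits:     11001111101
3. Add 1:           11001111110

Answer: 11001111110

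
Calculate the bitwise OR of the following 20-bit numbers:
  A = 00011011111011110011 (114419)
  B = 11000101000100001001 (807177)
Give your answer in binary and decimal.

Apply | to each column (1 where either bit is 1):
  00011011111011110011
| 11000101000100001001
----------------------
  11011111111111111011

Answer: 11011111111111111011 (917499)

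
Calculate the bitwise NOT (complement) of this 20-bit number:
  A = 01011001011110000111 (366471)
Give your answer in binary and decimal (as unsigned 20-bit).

Flip each bit (0->1, 1->0):
  01011001011110000111
  10100110100001111000

Answer: 10100110100001111000 (682104)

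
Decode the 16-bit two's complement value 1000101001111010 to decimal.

MSB is 1, so the value is negative. Find the magnitude:
1. Invert bits:  0111010110000101
2. Add 1:        0111010110000110  = 30086
3. Apply sign:   -30086

Answer: -30086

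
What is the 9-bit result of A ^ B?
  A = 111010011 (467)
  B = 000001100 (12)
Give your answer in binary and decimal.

Apply ^ to each column (1 where bits differ):
  111010011
^ 000001100
-----------
  111011111

Answer: 111011111 (479)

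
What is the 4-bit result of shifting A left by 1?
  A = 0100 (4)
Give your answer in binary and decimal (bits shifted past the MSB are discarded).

Shift left by 1: drop the top 1 bit(s), append 1 zero(s) on the right.
  0100  ->  discard [0], keep [100], append 0
= 1000

Answer: 1000 (8)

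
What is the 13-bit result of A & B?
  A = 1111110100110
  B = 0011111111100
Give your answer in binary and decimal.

Apply & to each column (1 only where both bits are 1):
  1111110100110
& 0011111111100
---------------
  0011110100100

Answer: 0011110100100 (1956)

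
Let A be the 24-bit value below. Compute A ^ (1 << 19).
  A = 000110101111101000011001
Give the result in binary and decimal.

Mask = 1 << 19 = 000010000000000000000000
Bit 19 of A is 1; XOR with the mask flips it to 0.
  000110101111101000011001
^ 000010000000000000000000
--------------------------
  000100101111101000011001

Answer: 000100101111101000011001 (1243673)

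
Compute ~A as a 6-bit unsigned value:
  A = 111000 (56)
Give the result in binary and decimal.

Flip each bit (0->1, 1->0):
  111000
  000111

Answer: 000111 (7)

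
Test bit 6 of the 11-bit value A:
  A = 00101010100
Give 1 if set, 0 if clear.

Bit 6 is the 7th from the right.
  00101010100
      ^
That bit is 1.

Answer: 1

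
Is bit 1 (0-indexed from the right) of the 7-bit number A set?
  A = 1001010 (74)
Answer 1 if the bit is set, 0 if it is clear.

Bit 1 is the 2nd from the right.
  1001010
       ^
That bit is 1.

Answer: 1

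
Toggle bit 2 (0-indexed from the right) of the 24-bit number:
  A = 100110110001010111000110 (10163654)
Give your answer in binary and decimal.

Mask = 1 << 2 = 000000000000000000000100
Bit 2 of A is 1; XOR with the mask flips it to 0.
  100110110001010111000110
^ 000000000000000000000100
--------------------------
  100110110001010111000010

Answer: 100110110001010111000010 (10163650)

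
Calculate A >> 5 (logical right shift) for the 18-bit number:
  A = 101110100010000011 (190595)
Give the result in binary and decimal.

Logical shift right by 5: drop the bottom 5 bit(s), prepend 5 zero(s) on the left.
  101110100010000011  ->  keep [1011101000100], discard [00011], prepend 00000
= 000001011101000100

Answer: 000001011101000100 (5956)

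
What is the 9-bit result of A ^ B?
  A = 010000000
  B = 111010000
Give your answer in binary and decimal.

Apply ^ to each column (1 where bits differ):
  010000000
^ 111010000
-----------
  101010000

Answer: 101010000 (336)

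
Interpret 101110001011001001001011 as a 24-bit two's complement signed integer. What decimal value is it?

MSB is 1, so the value is negative. Find the magnitude:
1. Invert bits:  010001110100110110110100
2. Add 1:        010001110100110110110101  = 4672949
3. Apply sign:   -4672949

Answer: -4672949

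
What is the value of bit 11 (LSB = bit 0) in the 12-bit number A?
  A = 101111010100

Bit 11 is the 12th from the right.
  101111010100
  ^
That bit is 1.

Answer: 1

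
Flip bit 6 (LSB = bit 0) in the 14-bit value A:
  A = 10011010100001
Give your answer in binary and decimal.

Mask = 1 << 6 = 00000001000000
Bit 6 of A is 0; XOR with the mask flips it to 1.
  10011010100001
^ 00000001000000
----------------
  10011011100001

Answer: 10011011100001 (9953)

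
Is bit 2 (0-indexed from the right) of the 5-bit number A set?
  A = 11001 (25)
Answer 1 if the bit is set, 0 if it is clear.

Bit 2 is the 3rd from the right.
  11001
    ^
That bit is 0.

Answer: 0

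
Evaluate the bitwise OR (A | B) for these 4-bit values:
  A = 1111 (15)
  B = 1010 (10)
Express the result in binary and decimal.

Apply | to each column (1 where either bit is 1):
  1111
| 1010
------
  1111

Answer: 1111 (15)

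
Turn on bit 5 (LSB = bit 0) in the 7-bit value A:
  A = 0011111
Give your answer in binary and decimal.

Mask = 1 << 5 = 0100000
Bit 5 of A is 0, so OR-ing with the mask flips it to 1.
  0011111
| 0100000
---------
  0111111

Answer: 0111111 (63)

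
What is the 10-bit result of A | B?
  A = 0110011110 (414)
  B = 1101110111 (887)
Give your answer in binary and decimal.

Apply | to each column (1 where either bit is 1):
  0110011110
| 1101110111
------------
  1111111111

Answer: 1111111111 (1023)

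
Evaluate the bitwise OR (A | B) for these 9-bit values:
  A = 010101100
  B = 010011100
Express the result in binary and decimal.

Apply | to each column (1 where either bit is 1):
  010101100
| 010011100
-----------
  010111100

Answer: 010111100 (188)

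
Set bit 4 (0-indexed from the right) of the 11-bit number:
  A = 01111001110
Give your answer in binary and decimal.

Mask = 1 << 4 = 00000010000
Bit 4 of A is 0, so OR-ing with the mask flips it to 1.
  01111001110
| 00000010000
-------------
  01111011110

Answer: 01111011110 (990)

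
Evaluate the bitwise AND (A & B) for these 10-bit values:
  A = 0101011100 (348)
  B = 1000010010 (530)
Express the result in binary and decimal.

Apply & to each column (1 only where both bits are 1):
  0101011100
& 1000010010
------------
  0000010000

Answer: 0000010000 (16)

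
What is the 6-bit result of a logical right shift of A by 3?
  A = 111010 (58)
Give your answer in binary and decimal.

Logical shift right by 3: drop the bottom 3 bit(s), prepend 3 zero(s) on the left.
  111010  ->  keep [111], discard [010], prepend 000
= 000111

Answer: 000111 (7)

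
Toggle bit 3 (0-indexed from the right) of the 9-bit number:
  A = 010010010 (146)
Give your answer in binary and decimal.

Mask = 1 << 3 = 000001000
Bit 3 of A is 0; XOR with the mask flips it to 1.
  010010010
^ 000001000
-----------
  010011010

Answer: 010011010 (154)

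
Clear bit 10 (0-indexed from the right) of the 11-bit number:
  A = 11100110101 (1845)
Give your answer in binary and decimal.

Mask = ~(1 << 10) = 01111111111
Bit 10 of A is 1, so AND-ing with the mask clears it to 0.
  11100110101
& 01111111111
-------------
  01100110101

Answer: 01100110101 (821)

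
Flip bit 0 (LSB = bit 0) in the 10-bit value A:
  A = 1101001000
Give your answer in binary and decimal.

Mask = 1 << 0 = 0000000001
Bit 0 of A is 0; XOR with the mask flips it to 1.
  1101001000
^ 0000000001
------------
  1101001001

Answer: 1101001001 (841)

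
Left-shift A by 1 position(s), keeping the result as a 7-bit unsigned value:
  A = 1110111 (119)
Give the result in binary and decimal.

Shift left by 1: drop the top 1 bit(s), append 1 zero(s) on the right.
  1110111  ->  discard [1], keep [110111], append 0
= 1101110

Answer: 1101110 (110)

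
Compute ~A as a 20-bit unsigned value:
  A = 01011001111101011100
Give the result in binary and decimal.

Flip each bit (0->1, 1->0):
  01011001111101011100
  10100110000010100011

Answer: 10100110000010100011 (680099)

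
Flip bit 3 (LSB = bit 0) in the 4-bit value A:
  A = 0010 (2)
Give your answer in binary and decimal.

Mask = 1 << 3 = 1000
Bit 3 of A is 0; XOR with the mask flips it to 1.
  0010
^ 1000
------
  1010

Answer: 1010 (10)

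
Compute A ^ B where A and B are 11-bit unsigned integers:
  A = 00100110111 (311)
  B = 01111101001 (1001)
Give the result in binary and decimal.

Apply ^ to each column (1 where bits differ):
  00100110111
^ 01111101001
-------------
  01011011110

Answer: 01011011110 (734)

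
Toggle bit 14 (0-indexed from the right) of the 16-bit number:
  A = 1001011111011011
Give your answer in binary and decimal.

Mask = 1 << 14 = 0100000000000000
Bit 14 of A is 0; XOR with the mask flips it to 1.
  1001011111011011
^ 0100000000000000
------------------
  1101011111011011

Answer: 1101011111011011 (55259)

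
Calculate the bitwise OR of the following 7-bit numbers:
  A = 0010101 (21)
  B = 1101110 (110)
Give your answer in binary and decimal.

Apply | to each column (1 where either bit is 1):
  0010101
| 1101110
---------
  1111111

Answer: 1111111 (127)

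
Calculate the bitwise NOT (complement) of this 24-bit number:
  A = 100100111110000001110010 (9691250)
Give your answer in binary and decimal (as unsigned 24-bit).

Flip each bit (0->1, 1->0):
  100100111110000001110010
  011011000001111110001101

Answer: 011011000001111110001101 (7085965)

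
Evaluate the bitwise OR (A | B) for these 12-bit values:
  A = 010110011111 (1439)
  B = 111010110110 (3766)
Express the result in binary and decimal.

Apply | to each column (1 where either bit is 1):
  010110011111
| 111010110110
--------------
  111110111111

Answer: 111110111111 (4031)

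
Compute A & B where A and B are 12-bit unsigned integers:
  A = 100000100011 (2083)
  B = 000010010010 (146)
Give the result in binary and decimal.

Apply & to each column (1 only where both bits are 1):
  100000100011
& 000010010010
--------------
  000000000010

Answer: 000000000010 (2)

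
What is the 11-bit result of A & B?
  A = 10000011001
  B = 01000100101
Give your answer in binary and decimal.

Apply & to each column (1 only where both bits are 1):
  10000011001
& 01000100101
-------------
  00000000001

Answer: 00000000001 (1)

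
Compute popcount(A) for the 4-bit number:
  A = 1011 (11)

1011
1-bits at positions (from bit 0 = LSB): 0, 1, 3
Count = 3

Answer: 3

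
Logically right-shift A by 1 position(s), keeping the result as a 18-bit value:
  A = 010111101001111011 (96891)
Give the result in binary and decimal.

Logical shift right by 1: drop the bottom 1 bit(s), prepend 1 zero(s) on the left.
  010111101001111011  ->  keep [01011110100111101], discard [1], prepend 0
= 001011110100111101

Answer: 001011110100111101 (48445)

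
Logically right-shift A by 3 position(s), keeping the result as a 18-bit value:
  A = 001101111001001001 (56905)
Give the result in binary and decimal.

Logical shift right by 3: drop the bottom 3 bit(s), prepend 3 zero(s) on the left.
  001101111001001001  ->  keep [001101111001001], discard [001], prepend 000
= 000001101111001001

Answer: 000001101111001001 (7113)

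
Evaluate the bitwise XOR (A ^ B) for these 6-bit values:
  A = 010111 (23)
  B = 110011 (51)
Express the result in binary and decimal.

Apply ^ to each column (1 where bits differ):
  010111
^ 110011
--------
  100100

Answer: 100100 (36)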